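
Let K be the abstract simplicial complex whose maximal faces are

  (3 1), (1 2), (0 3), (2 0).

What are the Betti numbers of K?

b_0 = 1, b_1 = 1.

Fix the vertex order 0 < 1 < 2 < 3 and write every simplex with vertices in increasing order. Then dim K = 1 and the simplices of K are:

  0-simplices (4): [0], [1], [2], [3]
  1-simplices (4): [0,2], [0,3], [1,2], [1,3]

giving chain groups C_0 ≅ Z^4, C_1 ≅ Z^4.

Boundary ∂_1: C_1 → C_0 maps an edge to its endpoints' difference, ∂[p,q] = q − p.
The resulting 4×4 matrix has rank 3, and its Smith normal form has invariant factors (1,1,1).

Computing H_k = (kernel of ∂_k) / (image of ∂_{k+1}):

  H_0: rank C_0 − rank ∂_1 = 4 − 3 = 1, and the invariant factors of ∂_1 are all 1, so H_0 ≅ Z.
  H_1: rank ker ∂_1 − rank ∂_2 = (4 − 3) − 0 = 1, and there is no ∂_2, so H_1 ≅ Z.

As a check, the Euler characteristic is 4 − 4 = 0, which agrees with 1 − 1 = 0.
(K is a triangulation of the circle S^1.)

Hence the Betti numbers are b_0 = 1, b_1 = 1.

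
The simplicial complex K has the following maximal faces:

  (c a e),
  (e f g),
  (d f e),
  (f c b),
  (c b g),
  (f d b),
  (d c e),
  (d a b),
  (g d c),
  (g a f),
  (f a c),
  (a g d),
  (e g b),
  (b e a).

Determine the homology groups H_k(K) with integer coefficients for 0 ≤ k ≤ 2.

Take the total order a < b < c < d < e < f < g on the vertex set. Then K (dimension 2) consists of the simplices:

  0-simplices (7): a, b, c, d, e, f, g
  1-simplices (21): ab, ac, ad, ae, af, ag, bc, bd, be, bf, bg, cd, ce, cf, cg, de, df, dg, ef, eg, fg
  2-simplices (14): abd, abe, ace, acf, adg, afg, bcf, bcg, bdf, beg, cde, cdg, def, efg

giving chain groups C_0 ≅ Z^7, C_1 ≅ Z^21, C_2 ≅ Z^14.

Boundary ∂_1: C_1 → C_0 is given by ∂[p,q] = [q] − [p].
The 7×21 boundary matrix has rank 6 and Smith normal form diag(1,1,1,1,1,1).

The boundary map ∂_2: C_2 → C_1 maps a triangle to the signed sum of its edges. For instance
  ∂bcg = cg − bg + bc,
  ∂ace = ce − ae + ac.
This gives a 21×14 integer matrix of rank 13; reducing to Smith normal form yields diagonal entries (1,1,1,1,1,1,1,1,1,1,1,1,1).

Reading off H_k = ker ∂_k / im ∂_{k+1}:

  H_0: rank C_0 − rank ∂_1 = 7 − 6 = 1, and the invariant factors of ∂_1 are all 1, so H_0 = Z.
  H_1: rank ker ∂_1 − rank ∂_2 = (21 − 6) − 13 = 2, and the invariant factors of ∂_2 are all 1, so H_1 = Z^2.
  H_2: rank ker ∂_2 − rank ∂_3 = (14 − 13) − 0 = 1, and there is no ∂_3, so H_2 = Z.

(K is a triangulation of the torus T^2.)

H_0 ≅ Z,  H_1 ≅ Z^2,  H_2 ≅ Z.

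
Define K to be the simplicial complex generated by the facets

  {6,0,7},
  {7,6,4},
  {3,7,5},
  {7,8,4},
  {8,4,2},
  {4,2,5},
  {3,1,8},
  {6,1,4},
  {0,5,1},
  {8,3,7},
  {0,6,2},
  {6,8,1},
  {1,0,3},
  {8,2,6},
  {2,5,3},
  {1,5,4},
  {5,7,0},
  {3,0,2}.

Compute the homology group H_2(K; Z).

H_2 = 0.

Fix the vertex order 0 < 1 < 2 < 3 < 4 < 5 < 6 < 7 < 8 and write every simplex with vertices in increasing order. Then dim K = 2 and the simplices of K are:

  0-simplices (9): [0], [1], [2], [3], [4], [5], [6], [7], [8]
  1-simplices (27): (27 of them)
  2-simplices (18): [0,1,3], [0,1,5], [0,2,3], [0,2,6], [0,5,7], [0,6,7], [1,3,8], [1,4,5], [1,4,6], [1,6,8], [2,3,5], [2,4,5], [2,4,8], [2,6,8], [3,5,7], [3,7,8], [4,6,7], [4,7,8]

Hence C_0 ≅ Z^9, C_1 ≅ Z^27, C_2 ≅ Z^18.

The boundary map ∂_1: C_1 → C_0 is given by ∂[p,q] = [q] − [p].
This gives a 9×27 integer matrix of rank 8; reducing to Smith normal form yields diagonal entries (1,1,1,1,1,1,1,1).

∂_2: C_2 → C_1 maps a triangle to the signed sum of its edges. For instance
  ∂[3,5,7] = [5,7] − [3,7] + [3,5],
  ∂[0,6,7] = [6,7] − [0,7] + [0,6].
The resulting 27×18 matrix has rank 18, and its Smith normal form has invariant factors (1,1,1,1,1,1,1,1,1,1,1,1,1,1,1,1,1,2).

Computing H_k = (kernel of ∂_k) / (image of ∂_{k+1}):

  H_2: rank ker ∂_2 − rank ∂_3 = (18 − 18) − 0 = 0, and there is no ∂_3, so H_2 = 0.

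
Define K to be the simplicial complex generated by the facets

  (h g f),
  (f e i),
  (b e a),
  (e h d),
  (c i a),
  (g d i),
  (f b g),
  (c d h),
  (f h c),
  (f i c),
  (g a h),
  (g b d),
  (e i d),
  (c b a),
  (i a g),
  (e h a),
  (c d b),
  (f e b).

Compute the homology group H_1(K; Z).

H_1 ≅ Z^2.

Order the vertices as a < b < c < d < e < f < g < h < i. Listing each simplex with vertices in this order, K has dimension 2 with simplices:

  0-simplices (9): a, b, c, d, e, f, g, h, i
  1-simplices (27): ab, ac, ae, ag, ah, ai, bc, bd, be, bf, bg, cd, cf, ch, ci, de, dg, dh, di, ef, eh, ei, fg, fh, fi, gh, gi
  2-simplices (18): abc, abe, aci, aeh, agh, agi, bcd, bdg, bef, bfg, cdh, cfh, cfi, deh, dei, dgi, efi, fgh

giving chain groups C_0 ≅ Z^9, C_1 ≅ Z^27, C_2 ≅ Z^18.

∂_1: C_1 → C_0 sends each edge [p,q] (with p < q) to q − p. For instance
  ∂ab = b − a.
The 9×27 boundary matrix has rank 8 and Smith normal form diag(1,1,1,1,1,1,1,1).

Boundary ∂_2: C_2 → C_1 sends each 2-simplex [p,q,r] to [q,r] − [p,r] + [p,q]. For instance
  ∂abe = be − ae + ab,
  ∂efi = fi − ei + ef.
This gives a 27×18 integer matrix of rank 17; reducing to Smith normal form yields diagonal entries (1,1,1,1,1,1,1,1,1,1,1,1,1,1,1,1,1).

Reading off H_k = ker ∂_k / im ∂_{k+1}:

  H_1: rank ker ∂_1 − rank ∂_2 = (27 − 8) − 17 = 2, and the invariant factors of ∂_2 are all 1, so H_1 ≅ Z^2.

(K is a triangulation of the torus T^2.)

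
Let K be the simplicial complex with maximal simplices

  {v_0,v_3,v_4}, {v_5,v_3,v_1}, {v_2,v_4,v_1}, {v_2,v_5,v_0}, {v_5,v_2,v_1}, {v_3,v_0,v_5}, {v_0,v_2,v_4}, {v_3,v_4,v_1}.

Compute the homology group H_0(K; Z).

We work with the vertex ordering v_0 < v_1 < v_2 < v_3 < v_4 < v_5. The simplices of K, each written with vertices in increasing order, are:

  0-simplices (6): [v_0], [v_1], [v_2], [v_3], [v_4], [v_5]
  1-simplices (12): [v_0,v_2], [v_0,v_3], [v_0,v_4], [v_0,v_5], [v_1,v_2], [v_1,v_3], [v_1,v_4], [v_1,v_5], [v_2,v_4], [v_2,v_5], [v_3,v_4], [v_3,v_5]
  2-simplices (8): [v_0,v_2,v_4], [v_0,v_2,v_5], [v_0,v_3,v_4], [v_0,v_3,v_5], [v_1,v_2,v_4], [v_1,v_2,v_5], [v_1,v_3,v_4], [v_1,v_3,v_5]

giving chain groups C_0 ≅ Z^6, C_1 ≅ Z^12, C_2 ≅ Z^8.

The boundary map ∂_1: C_1 → C_0 maps an edge to its endpoints' difference, ∂[p,q] = q − p. For instance
  ∂[v_3,v_4] = [v_4] − [v_3].
As a 6×12 matrix over Z this has rank 5, with invariant factors (1,1,1,1,1).

∂_2: C_2 → C_1 acts by ∂[p,q,r] = [q,r] − [p,r] + [p,q]. For instance
  ∂[v_0,v_3,v_4] = [v_3,v_4] − [v_0,v_4] + [v_0,v_3],
  ∂[v_1,v_2,v_5] = [v_2,v_5] − [v_1,v_5] + [v_1,v_2].
The 12×8 boundary matrix has rank 7 and Smith normal form diag(1,1,1,1,1,1,1).

Reading off H_k = ker ∂_k / im ∂_{k+1}:

  H_0: rank C_0 − rank ∂_1 = 6 − 5 = 1, and the invariant factors of ∂_1 are all 1, so H_0 ≅ Z.

H_0 = Z.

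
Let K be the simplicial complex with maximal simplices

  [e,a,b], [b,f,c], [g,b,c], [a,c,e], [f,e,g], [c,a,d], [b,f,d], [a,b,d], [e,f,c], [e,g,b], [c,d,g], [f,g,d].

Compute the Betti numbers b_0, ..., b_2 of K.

b_0 = 1, b_1 = 0, b_2 = 0.

Order the vertices as a < b < c < d < e < f < g. Listing each simplex with vertices in this order, K has dimension 2 with simplices:

  0-simplices (7): a, b, c, d, e, f, g
  1-simplices (18): ab, ac, ad, ae, bc, bd, be, bf, bg, cd, ce, cf, cg, df, dg, ef, eg, fg
  2-simplices (12): abd, abe, acd, ace, bcf, bcg, bdf, beg, cdg, cef, dfg, efg

so the chain groups are C_0 ≅ Z^7, C_1 ≅ Z^18, C_2 ≅ Z^12.

∂_1: C_1 → C_0 sends each edge [p,q] (with p < q) to q − p.
This gives a 7×18 integer matrix of rank 6; reducing to Smith normal form yields diagonal entries (1,1,1,1,1,1).

Boundary ∂_2: C_2 → C_1 sends each 2-simplex [p,q,r] to [q,r] − [p,r] + [p,q]. For instance
  ∂cdg = dg − cg + cd,
  ∂efg = fg − eg + ef.
As a 18×12 matrix over Z this has rank 12, with invariant factors (1,1,1,1,1,1,1,1,1,1,1,2).

From H_k ≅ ker(∂_k) / im(∂_{k+1}) we obtain:

  H_0: rank C_0 − rank ∂_1 = 7 − 6 = 1, and the invariant factors of ∂_1 are all 1, so H_0 = Z.
  H_1: rank ker ∂_1 − rank ∂_2 = (18 − 6) − 12 = 0, and ∂_2 has invariant factor 2 > 1, so H_1 = Z_2.
  H_2: rank ker ∂_2 − rank ∂_3 = (12 − 12) − 0 = 0, and there is no ∂_3, so H_2 = 0.

Hence the Betti numbers are b_0 = 1, b_1 = 0, b_2 = 0.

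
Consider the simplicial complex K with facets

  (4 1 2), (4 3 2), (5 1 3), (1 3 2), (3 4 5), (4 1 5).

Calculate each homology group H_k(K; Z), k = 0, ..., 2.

Fix the vertex order 1 < 2 < 3 < 4 < 5 and write every simplex with vertices in increasing order. Then dim K = 2 and the simplices of K are:

  0-simplices (5): [1], [2], [3], [4], [5]
  1-simplices (9): [1,2], [1,3], [1,4], [1,5], [2,3], [2,4], [3,4], [3,5], [4,5]
  2-simplices (6): [1,2,3], [1,2,4], [1,3,5], [1,4,5], [2,3,4], [3,4,5]

giving chain groups C_0 ≅ Z^5, C_1 ≅ Z^9, C_2 ≅ Z^6.

The boundary map ∂_1: C_1 → C_0 is given by ∂[p,q] = [q] − [p]. For instance
  ∂[3,5] = [5] − [3].
This gives a 5×9 integer matrix of rank 4; reducing to Smith normal form yields diagonal entries (1,1,1,1).

Boundary ∂_2: C_2 → C_1 sends each 2-simplex [p,q,r] to [q,r] − [p,r] + [p,q]. For instance
  ∂[1,3,5] = [3,5] − [1,5] + [1,3],
  ∂[1,2,4] = [2,4] − [1,4] + [1,2].
The resulting 9×6 matrix has rank 5, and its Smith normal form has invariant factors (1,1,1,1,1).

Reading off H_k = ker ∂_k / im ∂_{k+1}:

  H_0: rank C_0 − rank ∂_1 = 5 − 4 = 1, and the invariant factors of ∂_1 are all 1, so H_0 = Z.
  H_1: rank ker ∂_1 − rank ∂_2 = (9 − 4) − 5 = 0, and the invariant factors of ∂_2 are all 1, so H_1 = 0.
  H_2: rank ker ∂_2 − rank ∂_3 = (6 − 5) − 0 = 1, and there is no ∂_3, so H_2 = Z.

H_0 = Z,  H_1 = 0,  H_2 = Z.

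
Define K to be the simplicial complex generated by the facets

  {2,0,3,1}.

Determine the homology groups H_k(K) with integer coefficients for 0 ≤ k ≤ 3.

H_0 ≅ Z,  H_1 = 0,  H_2 = 0,  H_3 = 0.

Fix the vertex order 0 < 1 < 2 < 3 and write every simplex with vertices in increasing order. Then dim K = 3 and the simplices of K are:

  0-simplices (4): [0], [1], [2], [3]
  1-simplices (6): [0,1], [0,2], [0,3], [1,2], [1,3], [2,3]
  2-simplices (4): [0,1,2], [0,1,3], [0,2,3], [1,2,3]
  3-simplices (1): [0,1,2,3]

giving chain groups C_0 ≅ Z^4, C_1 ≅ Z^6, C_2 ≅ Z^4, C_3 ≅ Z^1.

The boundary map ∂_1: C_1 → C_0 is given by ∂[p,q] = [q] − [p].
As a 4×6 matrix over Z this has rank 3, with invariant factors (1,1,1).

Boundary ∂_2: C_2 → C_1 acts by ∂[p,q,r] = [q,r] − [p,r] + [p,q]. For instance
  ∂[0,1,3] = [1,3] − [0,3] + [0,1],
  ∂[0,1,2] = [1,2] − [0,2] + [0,1].
The 6×4 boundary matrix has rank 3 and Smith normal form diag(1,1,1).

Boundary ∂_3: C_3 → C_2 sends each 3-simplex σ to the alternating sum Σ_i (−1)^i (σ with its i-th vertex removed). For instance
  ∂[0,1,2,3] = [1,2,3] − [0,2,3] + [0,1,3] − [0,1,2].
As a 4×1 matrix over Z this has rank 1, with invariant factors (1).

From H_k ≅ ker(∂_k) / im(∂_{k+1}) we obtain:

  H_0: rank C_0 − rank ∂_1 = 4 − 3 = 1, and the invariant factors of ∂_1 are all 1, so H_0 ≅ Z.
  H_1: rank ker ∂_1 − rank ∂_2 = (6 − 3) − 3 = 0, and the invariant factors of ∂_2 are all 1, so H_1 ≅ 0.
  H_2: rank ker ∂_2 − rank ∂_3 = (4 − 3) − 1 = 0, and the invariant factors of ∂_3 are all 1, so H_2 ≅ 0.
  H_3: rank ker ∂_3 − rank ∂_4 = (1 − 1) − 0 = 0, and there is no ∂_4, so H_3 ≅ 0.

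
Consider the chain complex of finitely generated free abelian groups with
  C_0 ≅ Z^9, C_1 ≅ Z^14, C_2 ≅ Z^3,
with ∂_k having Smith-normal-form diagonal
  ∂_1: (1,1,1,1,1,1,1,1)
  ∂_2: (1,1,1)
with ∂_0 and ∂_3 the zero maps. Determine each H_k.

H_0: b_0 = 9 − 0 − 8 = 1; torsion from ∂_1 factors > 1: none. So H_0 = Z.
H_1: b_1 = 14 − 8 − 3 = 3; torsion from ∂_2 factors > 1: none. So H_1 = Z^3.
H_2: b_2 = 3 − 3 − 0 = 0; torsion from ∂_3 factors > 1: none. So H_2 = 0.

H_0 = Z,  H_1 = Z^3,  H_2 = 0.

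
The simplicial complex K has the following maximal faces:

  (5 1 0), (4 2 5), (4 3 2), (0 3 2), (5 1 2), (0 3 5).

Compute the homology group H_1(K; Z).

We work with the vertex ordering 0 < 1 < 2 < 3 < 4 < 5. The simplices of K, each written with vertices in increasing order, are:

  0-simplices (6): [0], [1], [2], [3], [4], [5]
  1-simplices (12): [0,1], [0,2], [0,3], [0,5], [1,2], [1,5], [2,3], [2,4], [2,5], [3,4], [3,5], [4,5]
  2-simplices (6): [0,1,5], [0,2,3], [0,3,5], [1,2,5], [2,3,4], [2,4,5]

Hence C_0 ≅ Z^6, C_1 ≅ Z^12, C_2 ≅ Z^6.

∂_1: C_1 → C_0 sends each edge [p,q] (with p < q) to q − p. For instance
  ∂[1,2] = [2] − [1].
The resulting 6×12 matrix has rank 5, and its Smith normal form has invariant factors (1,1,1,1,1).

The boundary map ∂_2: C_2 → C_1 sends each 2-simplex [p,q,r] to [q,r] − [p,r] + [p,q]. For instance
  ∂[2,3,4] = [3,4] − [2,4] + [2,3],
  ∂[1,2,5] = [2,5] − [1,5] + [1,2].
This gives a 12×6 integer matrix of rank 6; reducing to Smith normal form yields diagonal entries (1,1,1,1,1,1).

Reading off H_k = ker ∂_k / im ∂_{k+1}:

  H_1: rank ker ∂_1 − rank ∂_2 = (12 − 5) − 6 = 1, and the invariant factors of ∂_2 are all 1, so H_1 ≅ Z.

H_1 ≅ Z.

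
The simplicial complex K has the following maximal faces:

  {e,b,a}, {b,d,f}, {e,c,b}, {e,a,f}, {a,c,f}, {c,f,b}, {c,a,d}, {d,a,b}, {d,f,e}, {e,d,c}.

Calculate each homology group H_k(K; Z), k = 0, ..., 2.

Fix the vertex order a < b < c < d < e < f and write every simplex with vertices in increasing order. Then dim K = 2 and the simplices of K are:

  0-simplices (6): a, b, c, d, e, f
  1-simplices (15): ab, ac, ad, ae, af, bc, bd, be, bf, cd, ce, cf, de, df, ef
  2-simplices (10): abd, abe, acd, acf, aef, bce, bcf, bdf, cde, def

so the chain groups are C_0 ≅ Z^6, C_1 ≅ Z^15, C_2 ≅ Z^10.

∂_1: C_1 → C_0 maps an edge to its endpoints' difference, ∂[p,q] = q − p. For instance
  ∂af = f − a.
The resulting 6×15 matrix has rank 5, and its Smith normal form has invariant factors (1,1,1,1,1).

Boundary ∂_2: C_2 → C_1 sends each 2-simplex [p,q,r] to [q,r] − [p,r] + [p,q]. For instance
  ∂bcf = cf − bf + bc,
  ∂aef = ef − af + ae.
This gives a 15×10 integer matrix of rank 10; reducing to Smith normal form yields diagonal entries (1,1,1,1,1,1,1,1,1,2).

Reading off H_k = ker ∂_k / im ∂_{k+1}:

  H_0: rank C_0 − rank ∂_1 = 6 − 5 = 1, and the invariant factors of ∂_1 are all 1, so H_0 = Z.
  H_1: rank ker ∂_1 − rank ∂_2 = (15 − 5) − 10 = 0, and ∂_2 has invariant factor 2 > 1, so H_1 = Z/2Z.
  H_2: rank ker ∂_2 − rank ∂_3 = (10 − 10) − 0 = 0, and there is no ∂_3, so H_2 = 0.

As a check, the Euler characteristic is 6 − 15 + 10 = 1, which agrees with 1 − 0 + 0 = 1.

H_0 = Z,  H_1 = Z/2Z,  H_2 = 0.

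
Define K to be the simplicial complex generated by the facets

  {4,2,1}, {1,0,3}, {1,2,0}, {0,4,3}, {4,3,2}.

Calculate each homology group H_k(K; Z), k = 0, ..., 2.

Order the vertices as 0 < 1 < 2 < 3 < 4. Listing each simplex with vertices in this order, K has dimension 2 with simplices:

  0-simplices (5): [0], [1], [2], [3], [4]
  1-simplices (10): [0,1], [0,2], [0,3], [0,4], [1,2], [1,3], [1,4], [2,3], [2,4], [3,4]
  2-simplices (5): [0,1,2], [0,1,3], [0,3,4], [1,2,4], [2,3,4]

giving chain groups C_0 ≅ Z^5, C_1 ≅ Z^10, C_2 ≅ Z^5.

The boundary map ∂_1: C_1 → C_0 sends each edge [p,q] (with p < q) to q − p. For instance
  ∂[2,3] = [3] − [2].
As a 5×10 matrix over Z this has rank 4, with invariant factors (1,1,1,1).

∂_2: C_2 → C_1 acts by ∂[p,q,r] = [q,r] − [p,r] + [p,q]. For instance
  ∂[0,1,3] = [1,3] − [0,3] + [0,1],
  ∂[1,2,4] = [2,4] − [1,4] + [1,2].
The 10×5 boundary matrix has rank 5 and Smith normal form diag(1,1,1,1,1).

Computing H_k = (kernel of ∂_k) / (image of ∂_{k+1}):

  H_0: rank C_0 − rank ∂_1 = 5 − 4 = 1, and the invariant factors of ∂_1 are all 1, so H_0 ≅ Z.
  H_1: rank ker ∂_1 − rank ∂_2 = (10 − 4) − 5 = 1, and the invariant factors of ∂_2 are all 1, so H_1 ≅ Z.
  H_2: rank ker ∂_2 − rank ∂_3 = (5 − 5) − 0 = 0, and there is no ∂_3, so H_2 ≅ 0.

H_0 = Z,  H_1 = Z,  H_2 = 0.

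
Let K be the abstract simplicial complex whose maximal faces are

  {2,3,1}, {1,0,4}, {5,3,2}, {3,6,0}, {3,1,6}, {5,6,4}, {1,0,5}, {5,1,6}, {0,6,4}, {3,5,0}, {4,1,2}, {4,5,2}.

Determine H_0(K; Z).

H_0 ≅ Z.

Order the vertices as 0 < 1 < 2 < 3 < 4 < 5 < 6. Listing each simplex with vertices in this order, K has dimension 2 with simplices:

  0-simplices (7): [0], [1], [2], [3], [4], [5], [6]
  1-simplices (18): [0,1], [0,3], [0,4], [0,5], [0,6], [1,2], [1,3], [1,4], [1,5], [1,6], [2,3], [2,4], [2,5], [3,5], [3,6], [4,5], [4,6], [5,6]
  2-simplices (12): [0,1,4], [0,1,5], [0,3,5], [0,3,6], [0,4,6], [1,2,3], [1,2,4], [1,3,6], [1,5,6], [2,3,5], [2,4,5], [4,5,6]

giving chain groups C_0 ≅ Z^7, C_1 ≅ Z^18, C_2 ≅ Z^12.

The boundary map ∂_1: C_1 → C_0 sends each edge [p,q] (with p < q) to q − p.
This gives a 7×18 integer matrix of rank 6; reducing to Smith normal form yields diagonal entries (1,1,1,1,1,1).

∂_2: C_2 → C_1 maps a triangle to the signed sum of its edges. For instance
  ∂[2,3,5] = [3,5] − [2,5] + [2,3],
  ∂[0,4,6] = [4,6] − [0,6] + [0,4].
The resulting 18×12 matrix has rank 12, and its Smith normal form has invariant factors (1,1,1,1,1,1,1,1,1,1,1,2).

Now H_k = ker ∂_k / im ∂_{k+1}, so:

  H_0: rank C_0 − rank ∂_1 = 7 − 6 = 1, and the invariant factors of ∂_1 are all 1, so H_0 ≅ Z.

(K is a triangulation of the real projective plane RP^2.)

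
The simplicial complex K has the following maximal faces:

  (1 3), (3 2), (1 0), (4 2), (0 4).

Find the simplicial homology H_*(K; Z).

Order the vertices as 0 < 1 < 2 < 3 < 4. Listing each simplex with vertices in this order, K has dimension 1 with simplices:

  0-simplices (5): [0], [1], [2], [3], [4]
  1-simplices (5): [0,1], [0,4], [1,3], [2,3], [2,4]

giving chain groups C_0 ≅ Z^5, C_1 ≅ Z^5.

∂_1: C_1 → C_0 is given by ∂[p,q] = [q] − [p]. For instance
  ∂[2,3] = [3] − [2].
This gives a 5×5 integer matrix of rank 4; reducing to Smith normal form yields diagonal entries (1,1,1,1).

Reading off H_k = ker ∂_k / im ∂_{k+1}:

  H_0: rank C_0 − rank ∂_1 = 5 − 4 = 1, and the invariant factors of ∂_1 are all 1, so H_0 = Z.
  H_1: rank ker ∂_1 − rank ∂_2 = (5 − 4) − 0 = 1, and there is no ∂_2, so H_1 = Z.

H_0 = Z,  H_1 = Z.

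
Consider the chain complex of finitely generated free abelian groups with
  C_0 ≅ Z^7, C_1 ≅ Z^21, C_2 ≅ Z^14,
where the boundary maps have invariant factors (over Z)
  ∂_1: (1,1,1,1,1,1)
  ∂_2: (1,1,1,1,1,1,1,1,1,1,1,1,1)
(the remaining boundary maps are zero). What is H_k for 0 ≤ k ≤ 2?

H_0: b_0 = 7 − 0 − 6 = 1; torsion from ∂_1 factors > 1: none. So H_0 ≅ Z.
H_1: b_1 = 21 − 6 − 13 = 2; torsion from ∂_2 factors > 1: none. So H_1 ≅ Z^2.
H_2: b_2 = 14 − 13 − 0 = 1; torsion from ∂_3 factors > 1: none. So H_2 ≅ Z.

H_0 ≅ Z,  H_1 ≅ Z^2,  H_2 ≅ Z.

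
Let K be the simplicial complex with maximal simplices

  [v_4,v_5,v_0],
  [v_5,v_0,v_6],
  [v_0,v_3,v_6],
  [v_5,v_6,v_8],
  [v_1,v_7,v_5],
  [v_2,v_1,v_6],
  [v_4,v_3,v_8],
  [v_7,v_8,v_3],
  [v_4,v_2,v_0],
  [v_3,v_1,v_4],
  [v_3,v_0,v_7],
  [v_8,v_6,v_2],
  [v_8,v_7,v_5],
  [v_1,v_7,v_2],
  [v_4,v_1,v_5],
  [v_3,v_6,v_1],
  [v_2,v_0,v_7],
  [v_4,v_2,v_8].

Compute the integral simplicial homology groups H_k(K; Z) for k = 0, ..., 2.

Take the total order v_0 < v_1 < v_2 < v_3 < v_4 < v_5 < v_6 < v_7 < v_8 on the vertex set. Then K (dimension 2) consists of the simplices:

  0-simplices (9): [v_0], [v_1], [v_2], [v_3], [v_4], [v_5], [v_6], [v_7], [v_8]
  1-simplices (27): (27 of them)
  2-simplices (18): (18 of them)

Hence C_0 ≅ Z^9, C_1 ≅ Z^27, C_2 ≅ Z^18.

The boundary map ∂_1: C_1 → C_0 maps an edge to its endpoints' difference, ∂[p,q] = q − p. For instance
  ∂[v_6,v_8] = [v_8] − [v_6].
The 9×27 boundary matrix has rank 8 and Smith normal form diag(1,1,1,1,1,1,1,1).

∂_2: C_2 → C_1 acts by ∂[p,q,r] = [q,r] − [p,r] + [p,q]. For instance
  ∂[v_0,v_5,v_6] = [v_5,v_6] − [v_0,v_6] + [v_0,v_5],
  ∂[v_0,v_2,v_4] = [v_2,v_4] − [v_0,v_4] + [v_0,v_2].
This gives a 27×18 integer matrix of rank 17; reducing to Smith normal form yields diagonal entries (1,1,1,1,1,1,1,1,1,1,1,1,1,1,1,1,1).

Now H_k = ker ∂_k / im ∂_{k+1}, so:

  H_0: rank C_0 − rank ∂_1 = 9 − 8 = 1, and the invariant factors of ∂_1 are all 1, so H_0 = Z.
  H_1: rank ker ∂_1 − rank ∂_2 = (27 − 8) − 17 = 2, and the invariant factors of ∂_2 are all 1, so H_1 = Z^2.
  H_2: rank ker ∂_2 − rank ∂_3 = (18 − 17) − 0 = 1, and there is no ∂_3, so H_2 = Z.

As a check, the Euler characteristic is 9 − 27 + 18 = 0, which agrees with 1 − 2 + 1 = 0.
(K is a triangulation of the torus T^2.)

H_0 ≅ Z,  H_1 ≅ Z^2,  H_2 ≅ Z.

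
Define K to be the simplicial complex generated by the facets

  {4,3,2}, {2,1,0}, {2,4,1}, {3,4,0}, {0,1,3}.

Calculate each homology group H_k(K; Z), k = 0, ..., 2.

H_0 = Z,  H_1 = Z,  H_2 = 0.

Fix the vertex order 0 < 1 < 2 < 3 < 4 and write every simplex with vertices in increasing order. Then dim K = 2 and the simplices of K are:

  0-simplices (5): [0], [1], [2], [3], [4]
  1-simplices (10): [0,1], [0,2], [0,3], [0,4], [1,2], [1,3], [1,4], [2,3], [2,4], [3,4]
  2-simplices (5): [0,1,2], [0,1,3], [0,3,4], [1,2,4], [2,3,4]

so the chain groups are C_0 ≅ Z^5, C_1 ≅ Z^10, C_2 ≅ Z^5.

The boundary map ∂_1: C_1 → C_0 sends each edge [p,q] (with p < q) to q − p. For instance
  ∂[3,4] = [4] − [3].
This gives a 5×10 integer matrix of rank 4; reducing to Smith normal form yields diagonal entries (1,1,1,1).

∂_2: C_2 → C_1 maps a triangle to the signed sum of its edges. For instance
  ∂[0,1,3] = [1,3] − [0,3] + [0,1],
  ∂[2,3,4] = [3,4] − [2,4] + [2,3].
The resulting 10×5 matrix has rank 5, and its Smith normal form has invariant factors (1,1,1,1,1).

From H_k ≅ ker(∂_k) / im(∂_{k+1}) we obtain:

  H_0: rank C_0 − rank ∂_1 = 5 − 4 = 1, and the invariant factors of ∂_1 are all 1, so H_0 ≅ Z.
  H_1: rank ker ∂_1 − rank ∂_2 = (10 − 4) − 5 = 1, and the invariant factors of ∂_2 are all 1, so H_1 ≅ Z.
  H_2: rank ker ∂_2 − rank ∂_3 = (5 − 5) − 0 = 0, and there is no ∂_3, so H_2 ≅ 0.

As a check, the Euler characteristic is 5 − 10 + 5 = 0, which agrees with 1 − 1 + 0 = 0.
(K is a triangulation of the Möbius band.)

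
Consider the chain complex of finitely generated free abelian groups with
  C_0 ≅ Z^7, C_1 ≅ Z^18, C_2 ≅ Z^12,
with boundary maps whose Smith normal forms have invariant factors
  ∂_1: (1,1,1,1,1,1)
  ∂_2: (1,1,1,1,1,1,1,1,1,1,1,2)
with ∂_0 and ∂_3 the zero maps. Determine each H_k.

H_0: b_0 = 7 − 0 − 6 = 1; torsion from ∂_1 factors > 1: none. So H_0 ≅ Z.
H_1: b_1 = 18 − 6 − 12 = 0; torsion from ∂_2 factors > 1: [2]. So H_1 ≅ Z/2.
H_2: b_2 = 12 − 12 − 0 = 0; torsion from ∂_3 factors > 1: none. So H_2 ≅ 0.

H_0 ≅ Z,  H_1 ≅ Z/2,  H_2 = 0.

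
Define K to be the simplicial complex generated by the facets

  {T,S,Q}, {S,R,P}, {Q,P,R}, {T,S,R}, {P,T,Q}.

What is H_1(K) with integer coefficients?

H_1 ≅ Z.

Fix the vertex order P < Q < R < S < T and write every simplex with vertices in increasing order. Then dim K = 2 and the simplices of K are:

  0-simplices (5): P, Q, R, S, T
  1-simplices (10): PQ, PR, PS, PT, QR, QS, QT, RS, RT, ST
  2-simplices (5): PQR, PQT, PRS, QST, RST

giving chain groups C_0 ≅ Z^5, C_1 ≅ Z^10, C_2 ≅ Z^5.

∂_1: C_1 → C_0 is given by ∂[p,q] = [q] − [p]. For instance
  ∂PQ = Q − P.
This gives a 5×10 integer matrix of rank 4; reducing to Smith normal form yields diagonal entries (1,1,1,1).

∂_2: C_2 → C_1 maps a triangle to the signed sum of its edges. For instance
  ∂PRS = RS − PS + PR,
  ∂QST = ST − QT + QS.
This gives a 10×5 integer matrix of rank 5; reducing to Smith normal form yields diagonal entries (1,1,1,1,1).

From H_k ≅ ker(∂_k) / im(∂_{k+1}) we obtain:

  H_1: rank ker ∂_1 − rank ∂_2 = (10 − 4) − 5 = 1, and the invariant factors of ∂_2 are all 1, so H_1 = Z.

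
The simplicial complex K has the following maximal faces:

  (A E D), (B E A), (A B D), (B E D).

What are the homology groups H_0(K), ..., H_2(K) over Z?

We work with the vertex ordering A < B < D < E. The simplices of K, each written with vertices in increasing order, are:

  0-simplices (4): A, B, D, E
  1-simplices (6): AB, AD, AE, BD, BE, DE
  2-simplices (4): ABD, ABE, ADE, BDE

Hence C_0 ≅ Z^4, C_1 ≅ Z^6, C_2 ≅ Z^4.

The boundary map ∂_1: C_1 → C_0 sends each edge [p,q] (with p < q) to q − p. For instance
  ∂AB = B − A.
As a 4×6 matrix over Z this has rank 3, with invariant factors (1,1,1).

Boundary ∂_2: C_2 → C_1 maps a triangle to the signed sum of its edges. For instance
  ∂ADE = DE − AE + AD,
  ∂BDE = DE − BE + BD.
The 6×4 boundary matrix has rank 3 and Smith normal form diag(1,1,1).

From H_k ≅ ker(∂_k) / im(∂_{k+1}) we obtain:

  H_0: rank C_0 − rank ∂_1 = 4 − 3 = 1, and the invariant factors of ∂_1 are all 1, so H_0 = Z.
  H_1: rank ker ∂_1 − rank ∂_2 = (6 − 3) − 3 = 0, and the invariant factors of ∂_2 are all 1, so H_1 = 0.
  H_2: rank ker ∂_2 − rank ∂_3 = (4 − 3) − 0 = 1, and there is no ∂_3, so H_2 = Z.

As a check, the Euler characteristic is 4 − 6 + 4 = 2, which agrees with 1 − 0 + 1 = 2.
(K is a triangulation of the 2-sphere S^2.)

H_0 ≅ Z,  H_1 = 0,  H_2 ≅ Z.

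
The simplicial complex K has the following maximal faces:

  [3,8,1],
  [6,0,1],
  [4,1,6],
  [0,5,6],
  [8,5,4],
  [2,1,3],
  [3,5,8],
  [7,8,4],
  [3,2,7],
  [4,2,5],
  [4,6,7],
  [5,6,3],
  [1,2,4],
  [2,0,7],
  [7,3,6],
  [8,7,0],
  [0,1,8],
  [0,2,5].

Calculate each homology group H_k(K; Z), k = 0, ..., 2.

Fix the vertex order 0 < 1 < 2 < 3 < 4 < 5 < 6 < 7 < 8 and write every simplex with vertices in increasing order. Then dim K = 2 and the simplices of K are:

  0-simplices (9): [0], [1], [2], [3], [4], [5], [6], [7], [8]
  1-simplices (27): (27 of them)
  2-simplices (18): [0,1,6], [0,1,8], [0,2,5], [0,2,7], [0,5,6], [0,7,8], [1,2,3], [1,2,4], [1,3,8], [1,4,6], [2,3,7], [2,4,5], [3,5,6], [3,5,8], [3,6,7], [4,5,8], [4,6,7], [4,7,8]

so the chain groups are C_0 ≅ Z^9, C_1 ≅ Z^27, C_2 ≅ Z^18.

∂_1: C_1 → C_0 maps an edge to its endpoints' difference, ∂[p,q] = q − p.
The resulting 9×27 matrix has rank 8, and its Smith normal form has invariant factors (1,1,1,1,1,1,1,1).

Boundary ∂_2: C_2 → C_1 acts by ∂[p,q,r] = [q,r] − [p,r] + [p,q]. For instance
  ∂[2,3,7] = [3,7] − [2,7] + [2,3],
  ∂[3,5,6] = [5,6] − [3,6] + [3,5].
As a 27×18 matrix over Z this has rank 17, with invariant factors (1,1,1,1,1,1,1,1,1,1,1,1,1,1,1,1,1).

Computing H_k = (kernel of ∂_k) / (image of ∂_{k+1}):

  H_0: rank C_0 − rank ∂_1 = 9 − 8 = 1, and the invariant factors of ∂_1 are all 1, so H_0 = Z.
  H_1: rank ker ∂_1 − rank ∂_2 = (27 − 8) − 17 = 2, and the invariant factors of ∂_2 are all 1, so H_1 = Z^2.
  H_2: rank ker ∂_2 − rank ∂_3 = (18 − 17) − 0 = 1, and there is no ∂_3, so H_2 = Z.

H_0 = Z,  H_1 = Z^2,  H_2 = Z.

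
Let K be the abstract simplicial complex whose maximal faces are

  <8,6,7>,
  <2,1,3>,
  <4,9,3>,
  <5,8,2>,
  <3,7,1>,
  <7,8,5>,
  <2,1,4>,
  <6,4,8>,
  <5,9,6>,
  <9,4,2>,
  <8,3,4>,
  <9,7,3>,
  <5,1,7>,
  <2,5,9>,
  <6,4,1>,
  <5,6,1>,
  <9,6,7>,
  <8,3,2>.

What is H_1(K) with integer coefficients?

We work with the vertex ordering 1 < 2 < 3 < 4 < 5 < 6 < 7 < 8 < 9. The simplices of K, each written with vertices in increasing order, are:

  0-simplices (9): [1], [2], [3], [4], [5], [6], [7], [8], [9]
  1-simplices (27): (27 of them)
  2-simplices (18): [1,2,3], [1,2,4], [1,3,7], [1,4,6], [1,5,6], [1,5,7], [2,3,8], [2,4,9], [2,5,8], [2,5,9], [3,4,8], [3,4,9], [3,7,9], [4,6,8], [5,6,9], [5,7,8], [6,7,8], [6,7,9]

giving chain groups C_0 ≅ Z^9, C_1 ≅ Z^27, C_2 ≅ Z^18.

Boundary ∂_1: C_1 → C_0 sends each edge [p,q] (with p < q) to q − p.
The 9×27 boundary matrix has rank 8 and Smith normal form diag(1,1,1,1,1,1,1,1).

∂_2: C_2 → C_1 acts by ∂[p,q,r] = [q,r] − [p,r] + [p,q]. For instance
  ∂[4,6,8] = [6,8] − [4,8] + [4,6],
  ∂[6,7,8] = [7,8] − [6,8] + [6,7].
As a 27×18 matrix over Z this has rank 18, with invariant factors (1,1,1,1,1,1,1,1,1,1,1,1,1,1,1,1,1,2).

Computing H_k = (kernel of ∂_k) / (image of ∂_{k+1}):

  H_1: rank ker ∂_1 − rank ∂_2 = (27 − 8) − 18 = 1, and ∂_2 has invariant factor 2 > 1, so H_1 = Z ⊕ Z/2Z.

H_1 = Z ⊕ Z/2Z.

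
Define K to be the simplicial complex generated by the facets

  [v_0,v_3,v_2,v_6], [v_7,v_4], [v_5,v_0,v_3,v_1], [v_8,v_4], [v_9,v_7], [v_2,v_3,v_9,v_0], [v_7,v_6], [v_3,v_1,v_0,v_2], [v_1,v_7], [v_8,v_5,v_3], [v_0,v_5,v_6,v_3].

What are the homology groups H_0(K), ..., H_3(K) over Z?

We work with the vertex ordering v_0 < v_1 < v_2 < v_3 < v_4 < v_5 < v_6 < v_7 < v_8 < v_9. The simplices of K, each written with vertices in increasing order, are:

  0-simplices (10): [v_0], [v_1], [v_2], [v_3], [v_4], [v_5], [v_6], [v_7], [v_8], [v_9]
  1-simplices (23): (23 of them)
  2-simplices (16): (16 of them)
  3-simplices (5): [v_0,v_1,v_2,v_3], [v_0,v_1,v_3,v_5], [v_0,v_2,v_3,v_6], [v_0,v_2,v_3,v_9], [v_0,v_3,v_5,v_6]

giving chain groups C_0 ≅ Z^10, C_1 ≅ Z^23, C_2 ≅ Z^16, C_3 ≅ Z^5.

The boundary map ∂_1: C_1 → C_0 is given by ∂[p,q] = [q] − [p].
The resulting 10×23 matrix has rank 9, and its Smith normal form has invariant factors (1,1,1,1,1,1,1,1,1).

The boundary map ∂_2: C_2 → C_1 maps a triangle to the signed sum of its edges. For instance
  ∂[v_0,v_1,v_5] = [v_1,v_5] − [v_0,v_5] + [v_0,v_1],
  ∂[v_0,v_2,v_9] = [v_2,v_9] − [v_0,v_9] + [v_0,v_2].
The 23×16 boundary matrix has rank 11 and Smith normal form diag(1,1,1,1,1,1,1,1,1,1,1).

Boundary ∂_3: C_3 → C_2 sends each 3-simplex σ to the alternating sum Σ_i (−1)^i (σ with its i-th vertex removed). For instance
  ∂[v_0,v_1,v_2,v_3] = [v_1,v_2,v_3] − [v_0,v_2,v_3] + [v_0,v_1,v_3] − [v_0,v_1,v_2],
  ∂[v_0,v_2,v_3,v_6] = [v_2,v_3,v_6] − [v_0,v_3,v_6] + [v_0,v_2,v_6] − [v_0,v_2,v_3].
The 16×5 boundary matrix has rank 5 and Smith normal form diag(1,1,1,1,1).

Now H_k = ker ∂_k / im ∂_{k+1}, so:

  H_0: rank C_0 − rank ∂_1 = 10 − 9 = 1, and the invariant factors of ∂_1 are all 1, so H_0 = Z.
  H_1: rank ker ∂_1 − rank ∂_2 = (23 − 9) − 11 = 3, and the invariant factors of ∂_2 are all 1, so H_1 = Z^3.
  H_2: rank ker ∂_2 − rank ∂_3 = (16 − 11) − 5 = 0, and the invariant factors of ∂_3 are all 1, so H_2 = 0.
  H_3: rank ker ∂_3 − rank ∂_4 = (5 − 5) − 0 = 0, and there is no ∂_4, so H_3 = 0.

H_0 = Z,  H_1 = Z^3,  H_2 = 0,  H_3 = 0.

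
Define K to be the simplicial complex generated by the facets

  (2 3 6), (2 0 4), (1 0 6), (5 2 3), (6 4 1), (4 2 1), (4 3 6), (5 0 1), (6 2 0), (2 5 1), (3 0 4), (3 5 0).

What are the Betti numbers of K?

b_0 = 1, b_1 = 0, b_2 = 0.

We work with the vertex ordering 0 < 1 < 2 < 3 < 4 < 5 < 6. The simplices of K, each written with vertices in increasing order, are:

  0-simplices (7): [0], [1], [2], [3], [4], [5], [6]
  1-simplices (18): [0,1], [0,2], [0,3], [0,4], [0,5], [0,6], [1,2], [1,4], [1,5], [1,6], [2,3], [2,4], [2,5], [2,6], [3,4], [3,5], [3,6], [4,6]
  2-simplices (12): [0,1,5], [0,1,6], [0,2,4], [0,2,6], [0,3,4], [0,3,5], [1,2,4], [1,2,5], [1,4,6], [2,3,5], [2,3,6], [3,4,6]

so the chain groups are C_0 ≅ Z^7, C_1 ≅ Z^18, C_2 ≅ Z^12.

Boundary ∂_1: C_1 → C_0 is given by ∂[p,q] = [q] − [p]. For instance
  ∂[1,4] = [4] − [1].
As a 7×18 matrix over Z this has rank 6, with invariant factors (1,1,1,1,1,1).

The boundary map ∂_2: C_2 → C_1 maps a triangle to the signed sum of its edges. For instance
  ∂[0,1,6] = [1,6] − [0,6] + [0,1],
  ∂[0,2,6] = [2,6] − [0,6] + [0,2].
As a 18×12 matrix over Z this has rank 12, with invariant factors (1,1,1,1,1,1,1,1,1,1,1,2).

Computing H_k = (kernel of ∂_k) / (image of ∂_{k+1}):

  H_0: rank C_0 − rank ∂_1 = 7 − 6 = 1, and the invariant factors of ∂_1 are all 1, so H_0 = Z.
  H_1: rank ker ∂_1 − rank ∂_2 = (18 − 6) − 12 = 0, and ∂_2 has invariant factor 2 > 1, so H_1 = Z/2.
  H_2: rank ker ∂_2 − rank ∂_3 = (12 − 12) − 0 = 0, and there is no ∂_3, so H_2 = 0.

(K is a triangulation of the real projective plane RP^2.)

Hence the Betti numbers are b_0 = 1, b_1 = 0, b_2 = 0.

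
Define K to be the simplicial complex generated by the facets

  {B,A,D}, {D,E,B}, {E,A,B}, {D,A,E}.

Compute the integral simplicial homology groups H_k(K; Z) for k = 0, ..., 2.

Order the vertices as A < B < D < E. Listing each simplex with vertices in this order, K has dimension 2 with simplices:

  0-simplices (4): A, B, D, E
  1-simplices (6): AB, AD, AE, BD, BE, DE
  2-simplices (4): ABD, ABE, ADE, BDE

giving chain groups C_0 ≅ Z^4, C_1 ≅ Z^6, C_2 ≅ Z^4.

∂_1: C_1 → C_0 is given by ∂[p,q] = [q] − [p]. For instance
  ∂AE = E − A.
The resulting 4×6 matrix has rank 3, and its Smith normal form has invariant factors (1,1,1).

∂_2: C_2 → C_1 maps a triangle to the signed sum of its edges. For instance
  ∂ADE = DE − AE + AD,
  ∂ABD = BD − AD + AB.
As a 6×4 matrix over Z this has rank 3, with invariant factors (1,1,1).

Reading off H_k = ker ∂_k / im ∂_{k+1}:

  H_0: rank C_0 − rank ∂_1 = 4 − 3 = 1, and the invariant factors of ∂_1 are all 1, so H_0 ≅ Z.
  H_1: rank ker ∂_1 − rank ∂_2 = (6 − 3) − 3 = 0, and the invariant factors of ∂_2 are all 1, so H_1 ≅ 0.
  H_2: rank ker ∂_2 − rank ∂_3 = (4 − 3) − 0 = 1, and there is no ∂_3, so H_2 ≅ Z.

H_0 = Z,  H_1 = 0,  H_2 = Z.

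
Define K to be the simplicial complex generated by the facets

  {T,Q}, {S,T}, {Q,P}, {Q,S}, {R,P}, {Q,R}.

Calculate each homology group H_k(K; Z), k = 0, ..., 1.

Order the vertices as P < Q < R < S < T. Listing each simplex with vertices in this order, K has dimension 1 with simplices:

  0-simplices (5): P, Q, R, S, T
  1-simplices (6): PQ, PR, QR, QS, QT, ST

Hence C_0 ≅ Z^5, C_1 ≅ Z^6.

The boundary map ∂_1: C_1 → C_0 is given by ∂[p,q] = [q] − [p]. For instance
  ∂ST = T − S.
This gives a 5×6 integer matrix of rank 4; reducing to Smith normal form yields diagonal entries (1,1,1,1).

From H_k ≅ ker(∂_k) / im(∂_{k+1}) we obtain:

  H_0: rank C_0 − rank ∂_1 = 5 − 4 = 1, and the invariant factors of ∂_1 are all 1, so H_0 = Z.
  H_1: rank ker ∂_1 − rank ∂_2 = (6 − 4) − 0 = 2, and there is no ∂_2, so H_1 = Z^2.

H_0 ≅ Z,  H_1 ≅ Z^2.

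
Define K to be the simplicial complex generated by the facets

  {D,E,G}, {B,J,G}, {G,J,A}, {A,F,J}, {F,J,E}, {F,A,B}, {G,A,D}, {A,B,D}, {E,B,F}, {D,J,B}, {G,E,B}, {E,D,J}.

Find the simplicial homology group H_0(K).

H_0 = Z.

K has 7 vertices, 18 edges, 12 triangles.
rank ∂_0 = 0, rank ∂_1 = 6 ⇒ b_0 = 7 − 0 − 6 = 1; all invariant factors of ∂_1 are 1 so no torsion. So H_0 ≅ Z.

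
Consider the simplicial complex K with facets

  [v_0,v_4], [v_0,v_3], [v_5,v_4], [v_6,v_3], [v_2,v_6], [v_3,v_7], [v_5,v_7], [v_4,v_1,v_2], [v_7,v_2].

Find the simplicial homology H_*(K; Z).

H_0 = Z,  H_1 = Z^3,  H_2 = 0.

We work with the vertex ordering v_0 < v_1 < v_2 < v_3 < v_4 < v_5 < v_6 < v_7. The simplices of K, each written with vertices in increasing order, are:

  0-simplices (8): [v_0], [v_1], [v_2], [v_3], [v_4], [v_5], [v_6], [v_7]
  1-simplices (11): [v_0,v_3], [v_0,v_4], [v_1,v_2], [v_1,v_4], [v_2,v_4], [v_2,v_6], [v_2,v_7], [v_3,v_6], [v_3,v_7], [v_4,v_5], [v_5,v_7]
  2-simplices (1): [v_1,v_2,v_4]

so the chain groups are C_0 ≅ Z^8, C_1 ≅ Z^11, C_2 ≅ Z^1.

∂_1: C_1 → C_0 sends each edge [p,q] (with p < q) to q − p.
As a 8×11 matrix over Z this has rank 7, with invariant factors (1,1,1,1,1,1,1).

The boundary map ∂_2: C_2 → C_1 acts by ∂[p,q,r] = [q,r] − [p,r] + [p,q]. For instance
  ∂[v_1,v_2,v_4] = [v_2,v_4] − [v_1,v_4] + [v_1,v_2].
The 11×1 boundary matrix has rank 1 and Smith normal form diag(1).

Now H_k = ker ∂_k / im ∂_{k+1}, so:

  H_0: rank C_0 − rank ∂_1 = 8 − 7 = 1, and the invariant factors of ∂_1 are all 1, so H_0 = Z.
  H_1: rank ker ∂_1 − rank ∂_2 = (11 − 7) − 1 = 3, and the invariant factors of ∂_2 are all 1, so H_1 = Z^3.
  H_2: rank ker ∂_2 − rank ∂_3 = (1 − 1) − 0 = 0, and there is no ∂_3, so H_2 = 0.

As a check, the Euler characteristic is 8 − 11 + 1 = -2, which agrees with 1 − 3 + 0 = -2.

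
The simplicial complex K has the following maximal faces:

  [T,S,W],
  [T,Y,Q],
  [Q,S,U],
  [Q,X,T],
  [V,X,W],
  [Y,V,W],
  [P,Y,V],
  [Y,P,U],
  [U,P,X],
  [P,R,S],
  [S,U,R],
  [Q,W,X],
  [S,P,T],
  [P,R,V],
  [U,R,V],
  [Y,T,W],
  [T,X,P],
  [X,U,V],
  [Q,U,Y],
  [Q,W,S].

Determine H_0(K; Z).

We work with the vertex ordering P < Q < R < S < T < U < V < W < X < Y. The simplices of K, each written with vertices in increasing order, are:

  0-simplices (10): P, Q, R, S, T, U, V, W, X, Y
  1-simplices (30): PR, PS, PT, PU, PV, PX, PY, QS, QT, QU, QW, QX, QY, RS, RU, RV, ST, SU, SW, TW, TX, TY, UV, UX, UY, VW, VX, VY, WX, WY
  2-simplices (20): PRS, PRV, PST, PTX, PUX, PUY, PVY, QSU, QSW, QTX, QTY, QUY, QWX, RSU, RUV, STW, TWY, UVX, VWX, VWY

giving chain groups C_0 ≅ Z^10, C_1 ≅ Z^30, C_2 ≅ Z^20.

Boundary ∂_1: C_1 → C_0 maps an edge to its endpoints' difference, ∂[p,q] = q − p.
The 10×30 boundary matrix has rank 9 and Smith normal form diag(1,1,1,1,1,1,1,1,1).

Boundary ∂_2: C_2 → C_1 acts by ∂[p,q,r] = [q,r] − [p,r] + [p,q]. For instance
  ∂QSW = SW − QW + QS,
  ∂QUY = UY − QY + QU.
The resulting 30×20 matrix has rank 20, and its Smith normal form has invariant factors (1,1,1,1,1,1,1,1,1,1,1,1,1,1,1,1,1,1,1,2).

From H_k ≅ ker(∂_k) / im(∂_{k+1}) we obtain:

  H_0: rank C_0 − rank ∂_1 = 10 − 9 = 1, and the invariant factors of ∂_1 are all 1, so H_0 ≅ Z.

H_0 = Z.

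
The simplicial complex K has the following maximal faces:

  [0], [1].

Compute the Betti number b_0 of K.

b_0 = 2.

Fix the vertex order 0 < 1 and write every simplex with vertices in increasing order. Then dim K = 0 and the simplices of K are:

  0-simplices (2): [0], [1]

giving chain groups C_0 ≅ Z^2.

Now H_k = ker ∂_k / im ∂_{k+1}, so:

  H_0: rank C_0 − rank ∂_1 = 2 − 0 = 2, and there is no ∂_1, so H_0 = Z^2.

Hence the Betti numbers are b_0 = 2.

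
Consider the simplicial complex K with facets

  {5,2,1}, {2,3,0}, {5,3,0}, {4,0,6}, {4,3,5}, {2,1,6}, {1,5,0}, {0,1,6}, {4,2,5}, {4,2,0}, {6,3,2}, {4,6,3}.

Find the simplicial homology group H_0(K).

Fix the vertex order 0 < 1 < 2 < 3 < 4 < 5 < 6 and write every simplex with vertices in increasing order. Then dim K = 2 and the simplices of K are:

  0-simplices (7): [0], [1], [2], [3], [4], [5], [6]
  1-simplices (18): [0,1], [0,2], [0,3], [0,4], [0,5], [0,6], [1,2], [1,5], [1,6], [2,3], [2,4], [2,5], [2,6], [3,4], [3,5], [3,6], [4,5], [4,6]
  2-simplices (12): [0,1,5], [0,1,6], [0,2,3], [0,2,4], [0,3,5], [0,4,6], [1,2,5], [1,2,6], [2,3,6], [2,4,5], [3,4,5], [3,4,6]

Hence C_0 ≅ Z^7, C_1 ≅ Z^18, C_2 ≅ Z^12.

Boundary ∂_1: C_1 → C_0 is given by ∂[p,q] = [q] − [p].
As a 7×18 matrix over Z this has rank 6, with invariant factors (1,1,1,1,1,1).

∂_2: C_2 → C_1 sends each 2-simplex [p,q,r] to [q,r] − [p,r] + [p,q]. For instance
  ∂[3,4,6] = [4,6] − [3,6] + [3,4],
  ∂[0,2,3] = [2,3] − [0,3] + [0,2].
The 18×12 boundary matrix has rank 12 and Smith normal form diag(1,1,1,1,1,1,1,1,1,1,1,2).

Computing H_k = (kernel of ∂_k) / (image of ∂_{k+1}):

  H_0: rank C_0 − rank ∂_1 = 7 − 6 = 1, and the invariant factors of ∂_1 are all 1, so H_0 = Z.

H_0 ≅ Z.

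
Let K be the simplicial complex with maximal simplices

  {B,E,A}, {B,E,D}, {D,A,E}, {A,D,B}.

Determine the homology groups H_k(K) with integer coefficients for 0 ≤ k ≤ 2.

Take the total order A < B < D < E on the vertex set. Then K (dimension 2) consists of the simplices:

  0-simplices (4): A, B, D, E
  1-simplices (6): AB, AD, AE, BD, BE, DE
  2-simplices (4): ABD, ABE, ADE, BDE

Hence C_0 ≅ Z^4, C_1 ≅ Z^6, C_2 ≅ Z^4.

Boundary ∂_1: C_1 → C_0 sends each edge [p,q] (with p < q) to q − p. For instance
  ∂AB = B − A.
The resulting 4×6 matrix has rank 3, and its Smith normal form has invariant factors (1,1,1).

Boundary ∂_2: C_2 → C_1 maps a triangle to the signed sum of its edges. For instance
  ∂ADE = DE − AE + AD,
  ∂ABE = BE − AE + AB.
This gives a 6×4 integer matrix of rank 3; reducing to Smith normal form yields diagonal entries (1,1,1).

Reading off H_k = ker ∂_k / im ∂_{k+1}:

  H_0: rank C_0 − rank ∂_1 = 4 − 3 = 1, and the invariant factors of ∂_1 are all 1, so H_0 = Z.
  H_1: rank ker ∂_1 − rank ∂_2 = (6 − 3) − 3 = 0, and the invariant factors of ∂_2 are all 1, so H_1 = 0.
  H_2: rank ker ∂_2 − rank ∂_3 = (4 − 3) − 0 = 1, and there is no ∂_3, so H_2 = Z.

As a check, the Euler characteristic is 4 − 6 + 4 = 2, which agrees with 1 − 0 + 1 = 2.
(K is a triangulation of the 2-sphere S^2.)

H_0 = Z,  H_1 = 0,  H_2 = Z.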